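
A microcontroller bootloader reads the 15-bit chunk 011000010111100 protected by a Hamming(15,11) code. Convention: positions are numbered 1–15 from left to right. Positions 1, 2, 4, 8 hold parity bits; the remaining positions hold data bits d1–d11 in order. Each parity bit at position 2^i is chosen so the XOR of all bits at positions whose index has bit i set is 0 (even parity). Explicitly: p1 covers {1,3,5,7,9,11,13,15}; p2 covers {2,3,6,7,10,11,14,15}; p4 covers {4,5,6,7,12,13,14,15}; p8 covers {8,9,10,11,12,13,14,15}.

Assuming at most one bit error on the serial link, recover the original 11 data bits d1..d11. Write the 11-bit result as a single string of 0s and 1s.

10001111100

s1 (pos 1,3,5,7,9,11,13,15): 0⊕1⊕0⊕0⊕0⊕1⊕1⊕0 = 1
s2 (pos 2,3,6,7,10,11,14,15): 1⊕1⊕0⊕0⊕1⊕1⊕0⊕0 = 0
s4 (pos 4,5,6,7,12,13,14,15): 0⊕0⊕0⊕0⊕1⊕1⊕0⊕0 = 0
s8 (pos 8,9,10,11,12,13,14,15): 1⊕0⊕1⊕1⊕1⊕1⊕0⊕0 = 1
Syndrome s8…s1 = 1001 → error at position 9.
Flip position 9: 011000010111100 → 011000011111100
Read data bits from positions 3,5,6,7,9,10,11,12,13,14,15: 10001111100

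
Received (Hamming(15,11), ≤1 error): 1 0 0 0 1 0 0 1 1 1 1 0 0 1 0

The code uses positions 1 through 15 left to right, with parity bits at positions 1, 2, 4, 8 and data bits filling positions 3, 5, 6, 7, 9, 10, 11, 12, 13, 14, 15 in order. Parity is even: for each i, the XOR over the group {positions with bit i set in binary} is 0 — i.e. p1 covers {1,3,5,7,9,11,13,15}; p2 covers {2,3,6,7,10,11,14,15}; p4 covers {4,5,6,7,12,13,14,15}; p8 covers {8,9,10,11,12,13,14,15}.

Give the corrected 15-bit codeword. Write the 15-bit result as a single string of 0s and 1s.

100010011010010

s1 (pos 1,3,5,7,9,11,13,15): 1⊕0⊕1⊕0⊕1⊕1⊕0⊕0 = 0
s2 (pos 2,3,6,7,10,11,14,15): 0⊕0⊕0⊕0⊕1⊕1⊕1⊕0 = 1
s4 (pos 4,5,6,7,12,13,14,15): 0⊕1⊕0⊕0⊕0⊕0⊕1⊕0 = 0
s8 (pos 8,9,10,11,12,13,14,15): 1⊕1⊕1⊕1⊕0⊕0⊕1⊕0 = 1
Syndrome s8…s1 = 1010 → error at position 10.
Flip position 10: 100010011110010 → 100010011010010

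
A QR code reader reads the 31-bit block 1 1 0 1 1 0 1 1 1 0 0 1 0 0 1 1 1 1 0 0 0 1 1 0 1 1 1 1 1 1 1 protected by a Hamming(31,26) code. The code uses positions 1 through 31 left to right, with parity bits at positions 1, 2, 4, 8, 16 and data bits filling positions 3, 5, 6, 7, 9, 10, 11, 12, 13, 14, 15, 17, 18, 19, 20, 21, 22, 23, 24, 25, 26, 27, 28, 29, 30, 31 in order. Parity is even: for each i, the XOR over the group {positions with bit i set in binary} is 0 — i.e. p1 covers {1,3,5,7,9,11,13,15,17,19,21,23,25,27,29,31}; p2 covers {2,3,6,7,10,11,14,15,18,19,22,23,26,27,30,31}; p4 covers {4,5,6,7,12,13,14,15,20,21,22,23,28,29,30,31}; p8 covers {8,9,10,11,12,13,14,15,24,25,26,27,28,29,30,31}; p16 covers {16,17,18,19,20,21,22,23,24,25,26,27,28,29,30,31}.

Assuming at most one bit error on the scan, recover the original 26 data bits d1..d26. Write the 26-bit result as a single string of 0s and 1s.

01011001101110001101111111

s1 (pos 1,3,5,7,9,11,13,15,17,19,21,23,25,27,29,31): 1⊕0⊕1⊕1⊕1⊕0⊕0⊕1⊕1⊕0⊕0⊕1⊕1⊕1⊕1⊕1 = 1
s2 (pos 2,3,6,7,10,11,14,15,18,19,22,23,26,27,30,31): 1⊕0⊕0⊕1⊕0⊕0⊕0⊕1⊕1⊕0⊕1⊕1⊕1⊕1⊕1⊕1 = 0
s4 (pos 4,5,6,7,12,13,14,15,20,21,22,23,28,29,30,31): 1⊕1⊕0⊕1⊕1⊕0⊕0⊕1⊕0⊕0⊕1⊕1⊕1⊕1⊕1⊕1 = 1
s8 (pos 8,9,10,11,12,13,14,15,24,25,26,27,28,29,30,31): 1⊕1⊕0⊕0⊕1⊕0⊕0⊕1⊕0⊕1⊕1⊕1⊕1⊕1⊕1⊕1 = 1
s16 (pos 16,17,18,19,20,21,22,23,24,25,26,27,28,29,30,31): 1⊕1⊕1⊕0⊕0⊕0⊕1⊕1⊕0⊕1⊕1⊕1⊕1⊕1⊕1⊕1 = 0
Syndrome s16…s1 = 01101 → error at position 13.
Flip position 13: 1101101110010011110001101111111 → 1101101110011011110001101111111
Read data bits from positions 3,5,6,7,9,10,11,12,13,14,15,17,18,19,20,21,22,23,24,25,26,27,28,29,30,31: 01011001101110001101111111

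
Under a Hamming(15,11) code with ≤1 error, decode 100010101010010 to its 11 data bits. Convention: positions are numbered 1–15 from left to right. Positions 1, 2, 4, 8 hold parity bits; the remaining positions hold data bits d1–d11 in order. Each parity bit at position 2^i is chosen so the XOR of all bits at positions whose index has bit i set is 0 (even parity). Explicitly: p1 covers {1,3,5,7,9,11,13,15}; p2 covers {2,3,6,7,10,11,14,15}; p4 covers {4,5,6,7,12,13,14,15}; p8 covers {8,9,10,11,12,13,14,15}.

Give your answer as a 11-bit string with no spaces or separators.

s1 (pos 1,3,5,7,9,11,13,15): 1⊕0⊕1⊕1⊕1⊕1⊕0⊕0 = 1
s2 (pos 2,3,6,7,10,11,14,15): 0⊕0⊕0⊕1⊕0⊕1⊕1⊕0 = 1
s4 (pos 4,5,6,7,12,13,14,15): 0⊕1⊕0⊕1⊕0⊕0⊕1⊕0 = 1
s8 (pos 8,9,10,11,12,13,14,15): 0⊕1⊕0⊕1⊕0⊕0⊕1⊕0 = 1
Syndrome s8…s1 = 1111 → error at position 15.
Flip position 15: 100010101010010 → 100010101010011
Read data bits from positions 3,5,6,7,9,10,11,12,13,14,15: 01011010011

01011010011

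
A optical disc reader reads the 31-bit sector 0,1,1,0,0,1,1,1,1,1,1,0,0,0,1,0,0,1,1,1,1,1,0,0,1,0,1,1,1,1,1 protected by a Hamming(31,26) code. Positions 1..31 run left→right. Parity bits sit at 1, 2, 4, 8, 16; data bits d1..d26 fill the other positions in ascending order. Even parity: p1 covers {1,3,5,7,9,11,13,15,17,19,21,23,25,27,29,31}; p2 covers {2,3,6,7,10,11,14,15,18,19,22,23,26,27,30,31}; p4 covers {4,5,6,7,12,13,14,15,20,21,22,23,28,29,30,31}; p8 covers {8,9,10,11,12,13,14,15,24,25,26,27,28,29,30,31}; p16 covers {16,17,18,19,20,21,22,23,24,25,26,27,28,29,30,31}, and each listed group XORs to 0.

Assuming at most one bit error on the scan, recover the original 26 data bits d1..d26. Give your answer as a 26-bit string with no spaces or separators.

10111110001011111001001111

s1 (pos 1,3,5,7,9,11,13,15,17,19,21,23,25,27,29,31): 0⊕1⊕0⊕1⊕1⊕1⊕0⊕1⊕0⊕1⊕1⊕0⊕1⊕1⊕1⊕1 = 1
s2 (pos 2,3,6,7,10,11,14,15,18,19,22,23,26,27,30,31): 1⊕1⊕1⊕1⊕1⊕1⊕0⊕1⊕1⊕1⊕1⊕0⊕0⊕1⊕1⊕1 = 1
s4 (pos 4,5,6,7,12,13,14,15,20,21,22,23,28,29,30,31): 0⊕0⊕1⊕1⊕0⊕0⊕0⊕1⊕1⊕1⊕1⊕0⊕1⊕1⊕1⊕1 = 0
s8 (pos 8,9,10,11,12,13,14,15,24,25,26,27,28,29,30,31): 1⊕1⊕1⊕1⊕0⊕0⊕0⊕1⊕0⊕1⊕0⊕1⊕1⊕1⊕1⊕1 = 1
s16 (pos 16,17,18,19,20,21,22,23,24,25,26,27,28,29,30,31): 0⊕0⊕1⊕1⊕1⊕1⊕1⊕0⊕0⊕1⊕0⊕1⊕1⊕1⊕1⊕1 = 1
Syndrome s16…s1 = 11011 → error at position 27.
Flip position 27: 0110011111100010011111001011111 → 0110011111100010011111001001111
Read data bits from positions 3,5,6,7,9,10,11,12,13,14,15,17,18,19,20,21,22,23,24,25,26,27,28,29,30,31: 10111110001011111001001111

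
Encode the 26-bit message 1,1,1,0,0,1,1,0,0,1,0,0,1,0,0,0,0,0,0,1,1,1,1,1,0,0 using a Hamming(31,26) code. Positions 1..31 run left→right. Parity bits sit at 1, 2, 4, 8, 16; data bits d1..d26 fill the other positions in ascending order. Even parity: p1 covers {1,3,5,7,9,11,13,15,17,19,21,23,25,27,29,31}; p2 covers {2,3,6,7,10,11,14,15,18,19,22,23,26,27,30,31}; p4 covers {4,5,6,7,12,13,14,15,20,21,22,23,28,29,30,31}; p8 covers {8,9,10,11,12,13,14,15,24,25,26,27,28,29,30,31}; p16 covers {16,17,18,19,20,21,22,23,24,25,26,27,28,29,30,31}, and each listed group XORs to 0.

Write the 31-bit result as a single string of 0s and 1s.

0011110001100100010000001111100

Place data at non-parity positions: p1 p2 1 p4 1 1 0 p8 0 1 1 0 0 1 0 p16 0 1 0 0 0 0 0 0 1 1 1 1 1 0 0
p1 (pos 1,3,5,7,9,11,13,15,17,19,21,23,25,27,29,31): XOR of data positions = 1⊕1⊕0⊕0⊕1⊕0⊕0⊕0⊕0⊕0⊕0⊕1⊕1⊕1⊕0 = 0
p2 (pos 2,3,6,7,10,11,14,15,18,19,22,23,26,27,30,31): XOR of data positions = 1⊕1⊕0⊕1⊕1⊕1⊕0⊕1⊕0⊕0⊕0⊕1⊕1⊕0⊕0 = 0
p4 (pos 4,5,6,7,12,13,14,15,20,21,22,23,28,29,30,31): XOR of data positions = 1⊕1⊕0⊕0⊕0⊕1⊕0⊕0⊕0⊕0⊕0⊕1⊕1⊕0⊕0 = 1
p8 (pos 8,9,10,11,12,13,14,15,24,25,26,27,28,29,30,31): XOR of data positions = 0⊕1⊕1⊕0⊕0⊕1⊕0⊕0⊕1⊕1⊕1⊕1⊕1⊕0⊕0 = 0
p16 (pos 16,17,18,19,20,21,22,23,24,25,26,27,28,29,30,31): XOR of data positions = 0⊕1⊕0⊕0⊕0⊕0⊕0⊕0⊕1⊕1⊕1⊕1⊕1⊕0⊕0 = 0
Codeword: 0011110001100100010000001111100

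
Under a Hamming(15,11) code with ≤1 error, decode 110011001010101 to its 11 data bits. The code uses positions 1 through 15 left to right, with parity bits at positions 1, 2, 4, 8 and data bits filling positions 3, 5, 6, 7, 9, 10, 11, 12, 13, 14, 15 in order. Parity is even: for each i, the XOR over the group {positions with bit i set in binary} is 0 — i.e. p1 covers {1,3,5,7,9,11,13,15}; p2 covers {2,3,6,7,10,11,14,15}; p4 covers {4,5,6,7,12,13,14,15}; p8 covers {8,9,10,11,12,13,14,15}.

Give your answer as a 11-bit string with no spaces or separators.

01101010101

s1 (pos 1,3,5,7,9,11,13,15): 1⊕0⊕1⊕0⊕1⊕1⊕1⊕1 = 0
s2 (pos 2,3,6,7,10,11,14,15): 1⊕0⊕1⊕0⊕0⊕1⊕0⊕1 = 0
s4 (pos 4,5,6,7,12,13,14,15): 0⊕1⊕1⊕0⊕0⊕1⊕0⊕1 = 0
s8 (pos 8,9,10,11,12,13,14,15): 0⊕1⊕0⊕1⊕0⊕1⊕0⊕1 = 0
Syndrome s8…s1 = 0000 → no error.
Read data bits from positions 3,5,6,7,9,10,11,12,13,14,15: 01101010101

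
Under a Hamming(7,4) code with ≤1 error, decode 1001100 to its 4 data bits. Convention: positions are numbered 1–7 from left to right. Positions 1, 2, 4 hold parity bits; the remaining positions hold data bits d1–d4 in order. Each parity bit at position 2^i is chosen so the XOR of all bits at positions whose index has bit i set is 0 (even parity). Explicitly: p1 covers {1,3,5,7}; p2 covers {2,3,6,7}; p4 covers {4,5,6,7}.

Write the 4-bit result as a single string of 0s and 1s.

0100

s1 (pos 1,3,5,7): 1⊕0⊕1⊕0 = 0
s2 (pos 2,3,6,7): 0⊕0⊕0⊕0 = 0
s4 (pos 4,5,6,7): 1⊕1⊕0⊕0 = 0
Syndrome s4…s1 = 000 → no error.
Read data bits from positions 3,5,6,7: 0100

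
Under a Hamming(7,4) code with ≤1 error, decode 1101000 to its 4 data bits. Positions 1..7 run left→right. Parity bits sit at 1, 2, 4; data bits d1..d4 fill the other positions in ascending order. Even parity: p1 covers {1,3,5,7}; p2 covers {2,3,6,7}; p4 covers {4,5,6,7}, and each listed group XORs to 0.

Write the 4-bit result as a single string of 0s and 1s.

s1 (pos 1,3,5,7): 1⊕0⊕0⊕0 = 1
s2 (pos 2,3,6,7): 1⊕0⊕0⊕0 = 1
s4 (pos 4,5,6,7): 1⊕0⊕0⊕0 = 1
Syndrome s4…s1 = 111 → error at position 7.
Flip position 7: 1101000 → 1101001
Read data bits from positions 3,5,6,7: 0001

0001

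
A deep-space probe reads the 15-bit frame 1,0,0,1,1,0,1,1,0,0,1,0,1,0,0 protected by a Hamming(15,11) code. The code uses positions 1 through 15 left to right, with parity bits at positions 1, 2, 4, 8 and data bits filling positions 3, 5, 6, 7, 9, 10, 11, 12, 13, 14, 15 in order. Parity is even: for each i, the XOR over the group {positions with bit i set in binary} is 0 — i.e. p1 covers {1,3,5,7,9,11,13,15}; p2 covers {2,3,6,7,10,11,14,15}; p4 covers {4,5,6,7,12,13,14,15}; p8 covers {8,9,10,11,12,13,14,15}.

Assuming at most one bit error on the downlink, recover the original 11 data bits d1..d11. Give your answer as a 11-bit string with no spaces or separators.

01011010100

s1 (pos 1,3,5,7,9,11,13,15): 1⊕0⊕1⊕1⊕0⊕1⊕1⊕0 = 1
s2 (pos 2,3,6,7,10,11,14,15): 0⊕0⊕0⊕1⊕0⊕1⊕0⊕0 = 0
s4 (pos 4,5,6,7,12,13,14,15): 1⊕1⊕0⊕1⊕0⊕1⊕0⊕0 = 0
s8 (pos 8,9,10,11,12,13,14,15): 1⊕0⊕0⊕1⊕0⊕1⊕0⊕0 = 1
Syndrome s8…s1 = 1001 → error at position 9.
Flip position 9: 100110110010100 → 100110111010100
Read data bits from positions 3,5,6,7,9,10,11,12,13,14,15: 01011010100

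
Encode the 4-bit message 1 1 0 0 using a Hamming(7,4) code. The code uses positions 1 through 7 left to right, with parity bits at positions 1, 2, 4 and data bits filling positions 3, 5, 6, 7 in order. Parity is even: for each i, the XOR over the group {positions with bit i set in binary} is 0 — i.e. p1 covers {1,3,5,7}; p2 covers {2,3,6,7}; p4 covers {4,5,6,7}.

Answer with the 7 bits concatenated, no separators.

Place data at non-parity positions: p1 p2 1 p4 1 0 0
p1 (pos 1,3,5,7): XOR of data positions = 1⊕1⊕0 = 0
p2 (pos 2,3,6,7): XOR of data positions = 1⊕0⊕0 = 1
p4 (pos 4,5,6,7): XOR of data positions = 1⊕0⊕0 = 1
Codeword: 0111100

0111100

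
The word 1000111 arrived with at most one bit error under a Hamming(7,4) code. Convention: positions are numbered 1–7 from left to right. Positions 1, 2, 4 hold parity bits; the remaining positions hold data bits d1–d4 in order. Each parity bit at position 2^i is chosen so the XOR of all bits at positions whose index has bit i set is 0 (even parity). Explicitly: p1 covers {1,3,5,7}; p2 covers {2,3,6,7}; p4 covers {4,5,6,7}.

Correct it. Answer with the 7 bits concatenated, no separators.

s1 (pos 1,3,5,7): 1⊕0⊕1⊕1 = 1
s2 (pos 2,3,6,7): 0⊕0⊕1⊕1 = 0
s4 (pos 4,5,6,7): 0⊕1⊕1⊕1 = 1
Syndrome s4…s1 = 101 → error at position 5.
Flip position 5: 1000111 → 1000011

1000011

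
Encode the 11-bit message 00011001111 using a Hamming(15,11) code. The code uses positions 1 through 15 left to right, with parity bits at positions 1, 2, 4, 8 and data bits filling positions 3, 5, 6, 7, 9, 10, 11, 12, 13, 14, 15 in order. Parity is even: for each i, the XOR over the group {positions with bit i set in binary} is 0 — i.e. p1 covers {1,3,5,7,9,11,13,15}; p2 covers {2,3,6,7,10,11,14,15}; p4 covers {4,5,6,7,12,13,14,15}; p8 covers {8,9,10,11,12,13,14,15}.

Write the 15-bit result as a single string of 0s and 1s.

Place data at non-parity positions: p1 p2 0 p4 0 0 1 p8 1 0 0 1 1 1 1
p1 (pos 1,3,5,7,9,11,13,15): XOR of data positions = 0⊕0⊕1⊕1⊕0⊕1⊕1 = 0
p2 (pos 2,3,6,7,10,11,14,15): XOR of data positions = 0⊕0⊕1⊕0⊕0⊕1⊕1 = 1
p4 (pos 4,5,6,7,12,13,14,15): XOR of data positions = 0⊕0⊕1⊕1⊕1⊕1⊕1 = 1
p8 (pos 8,9,10,11,12,13,14,15): XOR of data positions = 1⊕0⊕0⊕1⊕1⊕1⊕1 = 1
Codeword: 010100111001111

010100111001111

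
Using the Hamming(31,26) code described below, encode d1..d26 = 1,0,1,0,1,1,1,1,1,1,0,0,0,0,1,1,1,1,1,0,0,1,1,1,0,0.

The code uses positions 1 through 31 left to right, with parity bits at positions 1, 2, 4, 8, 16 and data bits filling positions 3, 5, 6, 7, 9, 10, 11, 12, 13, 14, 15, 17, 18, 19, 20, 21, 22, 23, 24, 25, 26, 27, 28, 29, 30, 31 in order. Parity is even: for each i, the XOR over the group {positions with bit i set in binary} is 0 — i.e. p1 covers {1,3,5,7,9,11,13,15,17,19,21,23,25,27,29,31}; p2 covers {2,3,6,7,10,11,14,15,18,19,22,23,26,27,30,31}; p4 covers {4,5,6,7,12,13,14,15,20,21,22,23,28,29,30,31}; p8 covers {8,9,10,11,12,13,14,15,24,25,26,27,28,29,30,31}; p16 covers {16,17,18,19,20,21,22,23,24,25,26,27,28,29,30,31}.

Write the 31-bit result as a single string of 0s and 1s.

0010010011111100000111110011100

Place data at non-parity positions: p1 p2 1 p4 0 1 0 p8 1 1 1 1 1 1 0 p16 0 0 0 1 1 1 1 1 0 0 1 1 1 0 0
p1 (pos 1,3,5,7,9,11,13,15,17,19,21,23,25,27,29,31): XOR of data positions = 1⊕0⊕0⊕1⊕1⊕1⊕0⊕0⊕0⊕1⊕1⊕0⊕1⊕1⊕0 = 0
p2 (pos 2,3,6,7,10,11,14,15,18,19,22,23,26,27,30,31): XOR of data positions = 1⊕1⊕0⊕1⊕1⊕1⊕0⊕0⊕0⊕1⊕1⊕0⊕1⊕0⊕0 = 0
p4 (pos 4,5,6,7,12,13,14,15,20,21,22,23,28,29,30,31): XOR of data positions = 0⊕1⊕0⊕1⊕1⊕1⊕0⊕1⊕1⊕1⊕1⊕1⊕1⊕0⊕0 = 0
p8 (pos 8,9,10,11,12,13,14,15,24,25,26,27,28,29,30,31): XOR of data positions = 1⊕1⊕1⊕1⊕1⊕1⊕0⊕1⊕0⊕0⊕1⊕1⊕1⊕0⊕0 = 0
p16 (pos 16,17,18,19,20,21,22,23,24,25,26,27,28,29,30,31): XOR of data positions = 0⊕0⊕0⊕1⊕1⊕1⊕1⊕1⊕0⊕0⊕1⊕1⊕1⊕0⊕0 = 0
Codeword: 0010010011111100000111110011100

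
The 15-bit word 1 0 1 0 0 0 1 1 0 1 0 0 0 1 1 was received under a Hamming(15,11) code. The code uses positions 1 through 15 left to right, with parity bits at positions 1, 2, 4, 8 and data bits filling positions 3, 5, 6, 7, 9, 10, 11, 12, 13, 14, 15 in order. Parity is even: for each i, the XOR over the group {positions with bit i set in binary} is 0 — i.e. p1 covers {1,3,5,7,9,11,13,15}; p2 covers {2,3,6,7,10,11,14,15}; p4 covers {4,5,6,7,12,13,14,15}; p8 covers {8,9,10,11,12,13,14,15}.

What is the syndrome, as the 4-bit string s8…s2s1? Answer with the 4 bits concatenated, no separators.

0110

s1 (pos 1,3,5,7,9,11,13,15): 1⊕1⊕0⊕1⊕0⊕0⊕0⊕1 = 0
s2 (pos 2,3,6,7,10,11,14,15): 0⊕1⊕0⊕1⊕1⊕0⊕1⊕1 = 1
s4 (pos 4,5,6,7,12,13,14,15): 0⊕0⊕0⊕1⊕0⊕0⊕1⊕1 = 1
s8 (pos 8,9,10,11,12,13,14,15): 1⊕0⊕1⊕0⊕0⊕0⊕1⊕1 = 0
Syndrome s8…s1 = 0110 → error at position 6.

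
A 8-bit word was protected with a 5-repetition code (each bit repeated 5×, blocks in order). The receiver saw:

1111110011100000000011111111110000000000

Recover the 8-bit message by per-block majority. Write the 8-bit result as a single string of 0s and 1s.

11001100

Block 1 (11111): 5 ones → 1
Block 2 (10011): 3 ones → 1
Block 3 (10000): 1 one → 0
Block 4 (00000): 0 ones → 0
Block 5 (11111): 5 ones → 1
Block 6 (11111): 5 ones → 1
Block 7 (00000): 0 ones → 0
Block 8 (00000): 0 ones → 0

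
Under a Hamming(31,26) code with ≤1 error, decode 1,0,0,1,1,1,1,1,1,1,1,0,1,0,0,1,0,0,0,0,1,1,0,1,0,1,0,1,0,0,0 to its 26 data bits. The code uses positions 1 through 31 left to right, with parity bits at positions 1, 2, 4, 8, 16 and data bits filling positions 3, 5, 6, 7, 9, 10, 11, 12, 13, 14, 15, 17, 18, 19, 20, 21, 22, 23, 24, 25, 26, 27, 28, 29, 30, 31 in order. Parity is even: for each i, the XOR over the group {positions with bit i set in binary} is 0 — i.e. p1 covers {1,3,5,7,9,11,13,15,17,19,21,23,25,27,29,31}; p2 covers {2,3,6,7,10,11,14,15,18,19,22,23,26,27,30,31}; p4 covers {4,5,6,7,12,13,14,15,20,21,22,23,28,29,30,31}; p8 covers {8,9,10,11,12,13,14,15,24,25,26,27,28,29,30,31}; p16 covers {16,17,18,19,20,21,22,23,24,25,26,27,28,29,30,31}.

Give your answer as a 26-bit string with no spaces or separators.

01111110100000011010101000

s1 (pos 1,3,5,7,9,11,13,15,17,19,21,23,25,27,29,31): 1⊕0⊕1⊕1⊕1⊕1⊕1⊕0⊕0⊕0⊕1⊕0⊕0⊕0⊕0⊕0 = 1
s2 (pos 2,3,6,7,10,11,14,15,18,19,22,23,26,27,30,31): 0⊕0⊕1⊕1⊕1⊕1⊕0⊕0⊕0⊕0⊕1⊕0⊕1⊕0⊕0⊕0 = 0
s4 (pos 4,5,6,7,12,13,14,15,20,21,22,23,28,29,30,31): 1⊕1⊕1⊕1⊕0⊕1⊕0⊕0⊕0⊕1⊕1⊕0⊕1⊕0⊕0⊕0 = 0
s8 (pos 8,9,10,11,12,13,14,15,24,25,26,27,28,29,30,31): 1⊕1⊕1⊕1⊕0⊕1⊕0⊕0⊕1⊕0⊕1⊕0⊕1⊕0⊕0⊕0 = 0
s16 (pos 16,17,18,19,20,21,22,23,24,25,26,27,28,29,30,31): 1⊕0⊕0⊕0⊕0⊕1⊕1⊕0⊕1⊕0⊕1⊕0⊕1⊕0⊕0⊕0 = 0
Syndrome s16…s1 = 00001 → error at position 1.
Flip position 1: 1001111111101001000011010101000 → 0001111111101001000011010101000
Read data bits from positions 3,5,6,7,9,10,11,12,13,14,15,17,18,19,20,21,22,23,24,25,26,27,28,29,30,31: 01111110100000011010101000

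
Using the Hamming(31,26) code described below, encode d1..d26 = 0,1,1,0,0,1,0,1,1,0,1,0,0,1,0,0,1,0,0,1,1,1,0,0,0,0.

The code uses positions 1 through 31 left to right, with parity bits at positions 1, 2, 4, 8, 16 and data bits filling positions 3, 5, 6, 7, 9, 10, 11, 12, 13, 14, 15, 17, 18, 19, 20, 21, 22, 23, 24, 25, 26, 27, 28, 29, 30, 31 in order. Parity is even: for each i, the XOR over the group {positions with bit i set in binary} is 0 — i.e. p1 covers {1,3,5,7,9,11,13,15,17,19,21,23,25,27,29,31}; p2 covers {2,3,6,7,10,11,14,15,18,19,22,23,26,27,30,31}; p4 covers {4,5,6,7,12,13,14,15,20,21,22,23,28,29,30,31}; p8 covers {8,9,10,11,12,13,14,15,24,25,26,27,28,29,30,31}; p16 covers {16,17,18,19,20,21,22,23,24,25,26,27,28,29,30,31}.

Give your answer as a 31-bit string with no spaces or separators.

Place data at non-parity positions: p1 p2 0 p4 1 1 0 p8 0 1 0 1 1 0 1 p16 0 0 1 0 0 1 0 0 1 1 1 0 0 0 0
p1 (pos 1,3,5,7,9,11,13,15,17,19,21,23,25,27,29,31): XOR of data positions = 0⊕1⊕0⊕0⊕0⊕1⊕1⊕0⊕1⊕0⊕0⊕1⊕1⊕0⊕0 = 0
p2 (pos 2,3,6,7,10,11,14,15,18,19,22,23,26,27,30,31): XOR of data positions = 0⊕1⊕0⊕1⊕0⊕0⊕1⊕0⊕1⊕1⊕0⊕1⊕1⊕0⊕0 = 1
p4 (pos 4,5,6,7,12,13,14,15,20,21,22,23,28,29,30,31): XOR of data positions = 1⊕1⊕0⊕1⊕1⊕0⊕1⊕0⊕0⊕1⊕0⊕0⊕0⊕0⊕0 = 0
p8 (pos 8,9,10,11,12,13,14,15,24,25,26,27,28,29,30,31): XOR of data positions = 0⊕1⊕0⊕1⊕1⊕0⊕1⊕0⊕1⊕1⊕1⊕0⊕0⊕0⊕0 = 1
p16 (pos 16,17,18,19,20,21,22,23,24,25,26,27,28,29,30,31): XOR of data positions = 0⊕0⊕1⊕0⊕0⊕1⊕0⊕0⊕1⊕1⊕1⊕0⊕0⊕0⊕0 = 1
Codeword: 0100110101011011001001001110000

0100110101011011001001001110000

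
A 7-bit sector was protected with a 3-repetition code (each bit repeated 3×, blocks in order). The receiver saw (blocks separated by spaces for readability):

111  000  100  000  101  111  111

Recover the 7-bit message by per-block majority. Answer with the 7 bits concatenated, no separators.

1000111

Block 1 (111): 3 ones → 1
Block 2 (000): 0 ones → 0
Block 3 (100): 1 one → 0
Block 4 (000): 0 ones → 0
Block 5 (101): 2 ones → 1
Block 6 (111): 3 ones → 1
Block 7 (111): 3 ones → 1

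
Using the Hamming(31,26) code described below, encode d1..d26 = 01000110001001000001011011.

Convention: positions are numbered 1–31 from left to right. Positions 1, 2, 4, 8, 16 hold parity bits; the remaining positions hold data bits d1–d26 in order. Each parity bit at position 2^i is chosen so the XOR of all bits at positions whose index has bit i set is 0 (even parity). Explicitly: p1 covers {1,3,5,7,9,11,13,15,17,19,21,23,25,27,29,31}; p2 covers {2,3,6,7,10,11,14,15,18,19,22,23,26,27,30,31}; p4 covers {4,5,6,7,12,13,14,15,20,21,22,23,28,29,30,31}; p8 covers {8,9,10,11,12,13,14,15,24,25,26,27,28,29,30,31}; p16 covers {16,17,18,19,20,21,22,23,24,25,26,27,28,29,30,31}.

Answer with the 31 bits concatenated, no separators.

1101100001100010001000001011011

Place data at non-parity positions: p1 p2 0 p4 1 0 0 p8 0 1 1 0 0 0 1 p16 0 0 1 0 0 0 0 0 1 0 1 1 0 1 1
p1 (pos 1,3,5,7,9,11,13,15,17,19,21,23,25,27,29,31): XOR of data positions = 0⊕1⊕0⊕0⊕1⊕0⊕1⊕0⊕1⊕0⊕0⊕1⊕1⊕0⊕1 = 1
p2 (pos 2,3,6,7,10,11,14,15,18,19,22,23,26,27,30,31): XOR of data positions = 0⊕0⊕0⊕1⊕1⊕0⊕1⊕0⊕1⊕0⊕0⊕0⊕1⊕1⊕1 = 1
p4 (pos 4,5,6,7,12,13,14,15,20,21,22,23,28,29,30,31): XOR of data positions = 1⊕0⊕0⊕0⊕0⊕0⊕1⊕0⊕0⊕0⊕0⊕1⊕0⊕1⊕1 = 1
p8 (pos 8,9,10,11,12,13,14,15,24,25,26,27,28,29,30,31): XOR of data positions = 0⊕1⊕1⊕0⊕0⊕0⊕1⊕0⊕1⊕0⊕1⊕1⊕0⊕1⊕1 = 0
p16 (pos 16,17,18,19,20,21,22,23,24,25,26,27,28,29,30,31): XOR of data positions = 0⊕0⊕1⊕0⊕0⊕0⊕0⊕0⊕1⊕0⊕1⊕1⊕0⊕1⊕1 = 0
Codeword: 1101100001100010001000001011011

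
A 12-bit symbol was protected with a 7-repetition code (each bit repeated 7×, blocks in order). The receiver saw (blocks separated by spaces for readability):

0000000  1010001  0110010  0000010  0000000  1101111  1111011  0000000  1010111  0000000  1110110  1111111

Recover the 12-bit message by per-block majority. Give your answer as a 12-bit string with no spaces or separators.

Block 1 (0000000): 0 ones → 0
Block 2 (1010001): 3 ones → 0
Block 3 (0110010): 3 ones → 0
Block 4 (0000010): 1 one → 0
Block 5 (0000000): 0 ones → 0
Block 6 (1101111): 6 ones → 1
Block 7 (1111011): 6 ones → 1
Block 8 (0000000): 0 ones → 0
Block 9 (1010111): 5 ones → 1
Block 10 (0000000): 0 ones → 0
Block 11 (1110110): 5 ones → 1
Block 12 (1111111): 7 ones → 1

000001101011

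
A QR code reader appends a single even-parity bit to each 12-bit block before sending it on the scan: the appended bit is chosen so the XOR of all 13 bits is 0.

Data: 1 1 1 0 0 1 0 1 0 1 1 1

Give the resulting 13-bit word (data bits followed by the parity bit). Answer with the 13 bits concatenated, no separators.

XOR of the 12 data bits: 1⊕1⊕1⊕0⊕0⊕1⊕0⊕1⊕0⊕1⊕1⊕1 = 0
Parity bit = 0 (so all 13 bits XOR to 0).

1110010101110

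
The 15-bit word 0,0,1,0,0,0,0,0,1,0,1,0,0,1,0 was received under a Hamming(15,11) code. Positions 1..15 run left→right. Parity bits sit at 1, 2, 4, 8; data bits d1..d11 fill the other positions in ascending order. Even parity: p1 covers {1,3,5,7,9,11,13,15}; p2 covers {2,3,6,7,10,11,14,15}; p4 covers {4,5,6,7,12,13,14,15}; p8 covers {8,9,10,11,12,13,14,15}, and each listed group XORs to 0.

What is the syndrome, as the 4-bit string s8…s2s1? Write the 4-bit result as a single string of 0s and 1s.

1111

s1 (pos 1,3,5,7,9,11,13,15): 0⊕1⊕0⊕0⊕1⊕1⊕0⊕0 = 1
s2 (pos 2,3,6,7,10,11,14,15): 0⊕1⊕0⊕0⊕0⊕1⊕1⊕0 = 1
s4 (pos 4,5,6,7,12,13,14,15): 0⊕0⊕0⊕0⊕0⊕0⊕1⊕0 = 1
s8 (pos 8,9,10,11,12,13,14,15): 0⊕1⊕0⊕1⊕0⊕0⊕1⊕0 = 1
Syndrome s8…s1 = 1111 → error at position 15.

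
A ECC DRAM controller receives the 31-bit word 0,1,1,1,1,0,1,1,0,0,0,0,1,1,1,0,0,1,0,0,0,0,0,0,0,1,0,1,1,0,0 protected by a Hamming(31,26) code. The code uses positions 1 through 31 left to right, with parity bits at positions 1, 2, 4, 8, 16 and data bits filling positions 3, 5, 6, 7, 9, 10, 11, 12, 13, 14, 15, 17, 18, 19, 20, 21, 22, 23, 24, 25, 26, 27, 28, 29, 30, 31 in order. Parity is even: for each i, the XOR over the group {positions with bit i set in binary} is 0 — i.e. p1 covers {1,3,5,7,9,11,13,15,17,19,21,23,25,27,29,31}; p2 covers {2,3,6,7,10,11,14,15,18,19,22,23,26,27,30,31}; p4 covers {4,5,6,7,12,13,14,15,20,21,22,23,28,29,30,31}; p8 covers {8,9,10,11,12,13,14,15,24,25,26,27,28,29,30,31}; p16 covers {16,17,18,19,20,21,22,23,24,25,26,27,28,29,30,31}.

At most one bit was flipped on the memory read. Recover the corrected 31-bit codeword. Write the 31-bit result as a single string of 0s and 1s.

s1 (pos 1,3,5,7,9,11,13,15,17,19,21,23,25,27,29,31): 0⊕1⊕1⊕1⊕0⊕0⊕1⊕1⊕0⊕0⊕0⊕0⊕0⊕0⊕1⊕0 = 0
s2 (pos 2,3,6,7,10,11,14,15,18,19,22,23,26,27,30,31): 1⊕1⊕0⊕1⊕0⊕0⊕1⊕1⊕1⊕0⊕0⊕0⊕1⊕0⊕0⊕0 = 1
s4 (pos 4,5,6,7,12,13,14,15,20,21,22,23,28,29,30,31): 1⊕1⊕0⊕1⊕0⊕1⊕1⊕1⊕0⊕0⊕0⊕0⊕1⊕1⊕0⊕0 = 0
s8 (pos 8,9,10,11,12,13,14,15,24,25,26,27,28,29,30,31): 1⊕0⊕0⊕0⊕0⊕1⊕1⊕1⊕0⊕0⊕1⊕0⊕1⊕1⊕0⊕0 = 1
s16 (pos 16,17,18,19,20,21,22,23,24,25,26,27,28,29,30,31): 0⊕0⊕1⊕0⊕0⊕0⊕0⊕0⊕0⊕0⊕1⊕0⊕1⊕1⊕0⊕0 = 0
Syndrome s16…s1 = 01010 → error at position 10.
Flip position 10: 0111101100001110010000000101100 → 0111101101001110010000000101100

0111101101001110010000000101100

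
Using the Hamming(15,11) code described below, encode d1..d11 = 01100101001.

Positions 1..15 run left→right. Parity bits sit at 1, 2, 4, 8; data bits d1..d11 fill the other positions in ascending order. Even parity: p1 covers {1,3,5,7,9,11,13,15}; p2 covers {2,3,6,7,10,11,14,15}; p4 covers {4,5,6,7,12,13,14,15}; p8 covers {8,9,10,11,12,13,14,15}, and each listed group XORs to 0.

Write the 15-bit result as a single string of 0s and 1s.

010011010101001

Place data at non-parity positions: p1 p2 0 p4 1 1 0 p8 0 1 0 1 0 0 1
p1 (pos 1,3,5,7,9,11,13,15): XOR of data positions = 0⊕1⊕0⊕0⊕0⊕0⊕1 = 0
p2 (pos 2,3,6,7,10,11,14,15): XOR of data positions = 0⊕1⊕0⊕1⊕0⊕0⊕1 = 1
p4 (pos 4,5,6,7,12,13,14,15): XOR of data positions = 1⊕1⊕0⊕1⊕0⊕0⊕1 = 0
p8 (pos 8,9,10,11,12,13,14,15): XOR of data positions = 0⊕1⊕0⊕1⊕0⊕0⊕1 = 1
Codeword: 010011010101001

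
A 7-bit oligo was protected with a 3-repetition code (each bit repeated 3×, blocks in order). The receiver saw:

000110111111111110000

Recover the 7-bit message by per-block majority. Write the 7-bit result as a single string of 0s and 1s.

0111110

Block 1 (000): 0 ones → 0
Block 2 (110): 2 ones → 1
Block 3 (111): 3 ones → 1
Block 4 (111): 3 ones → 1
Block 5 (111): 3 ones → 1
Block 6 (110): 2 ones → 1
Block 7 (000): 0 ones → 0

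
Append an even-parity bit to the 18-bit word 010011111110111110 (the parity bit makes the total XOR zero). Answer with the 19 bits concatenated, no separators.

0100111111101111101

XOR of the 18 data bits: 0⊕1⊕0⊕0⊕1⊕1⊕1⊕1⊕1⊕1⊕1⊕0⊕1⊕1⊕1⊕1⊕1⊕0 = 1
Parity bit = 1 (so all 19 bits XOR to 0).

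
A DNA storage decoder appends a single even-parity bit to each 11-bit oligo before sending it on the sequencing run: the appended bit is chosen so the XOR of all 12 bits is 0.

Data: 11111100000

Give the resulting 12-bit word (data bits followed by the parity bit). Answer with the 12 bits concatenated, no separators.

XOR of the 11 data bits: 1⊕1⊕1⊕1⊕1⊕1⊕0⊕0⊕0⊕0⊕0 = 0
Parity bit = 0 (so all 12 bits XOR to 0).

111111000000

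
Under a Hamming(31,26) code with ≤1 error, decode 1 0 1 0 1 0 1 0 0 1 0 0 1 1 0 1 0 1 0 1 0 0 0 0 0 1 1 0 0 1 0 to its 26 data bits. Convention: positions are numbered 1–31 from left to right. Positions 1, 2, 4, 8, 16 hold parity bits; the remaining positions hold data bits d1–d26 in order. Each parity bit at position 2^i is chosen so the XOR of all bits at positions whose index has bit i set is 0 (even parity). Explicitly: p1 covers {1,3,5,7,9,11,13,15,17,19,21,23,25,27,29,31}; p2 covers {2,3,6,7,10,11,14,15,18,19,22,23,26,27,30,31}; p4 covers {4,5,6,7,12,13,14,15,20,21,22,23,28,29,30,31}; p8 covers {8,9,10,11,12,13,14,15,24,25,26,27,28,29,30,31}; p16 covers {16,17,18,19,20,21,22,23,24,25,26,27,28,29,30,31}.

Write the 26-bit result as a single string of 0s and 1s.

s1 (pos 1,3,5,7,9,11,13,15,17,19,21,23,25,27,29,31): 1⊕1⊕1⊕1⊕0⊕0⊕1⊕0⊕0⊕0⊕0⊕0⊕0⊕1⊕0⊕0 = 0
s2 (pos 2,3,6,7,10,11,14,15,18,19,22,23,26,27,30,31): 0⊕1⊕0⊕1⊕1⊕0⊕1⊕0⊕1⊕0⊕0⊕0⊕1⊕1⊕1⊕0 = 0
s4 (pos 4,5,6,7,12,13,14,15,20,21,22,23,28,29,30,31): 0⊕1⊕0⊕1⊕0⊕1⊕1⊕0⊕1⊕0⊕0⊕0⊕0⊕0⊕1⊕0 = 0
s8 (pos 8,9,10,11,12,13,14,15,24,25,26,27,28,29,30,31): 0⊕0⊕1⊕0⊕0⊕1⊕1⊕0⊕0⊕0⊕1⊕1⊕0⊕0⊕1⊕0 = 0
s16 (pos 16,17,18,19,20,21,22,23,24,25,26,27,28,29,30,31): 1⊕0⊕1⊕0⊕1⊕0⊕0⊕0⊕0⊕0⊕1⊕1⊕0⊕0⊕1⊕0 = 0
Syndrome s16…s1 = 00000 → no error.
Read data bits from positions 3,5,6,7,9,10,11,12,13,14,15,17,18,19,20,21,22,23,24,25,26,27,28,29,30,31: 11010100110010100000110010

11010100110010100000110010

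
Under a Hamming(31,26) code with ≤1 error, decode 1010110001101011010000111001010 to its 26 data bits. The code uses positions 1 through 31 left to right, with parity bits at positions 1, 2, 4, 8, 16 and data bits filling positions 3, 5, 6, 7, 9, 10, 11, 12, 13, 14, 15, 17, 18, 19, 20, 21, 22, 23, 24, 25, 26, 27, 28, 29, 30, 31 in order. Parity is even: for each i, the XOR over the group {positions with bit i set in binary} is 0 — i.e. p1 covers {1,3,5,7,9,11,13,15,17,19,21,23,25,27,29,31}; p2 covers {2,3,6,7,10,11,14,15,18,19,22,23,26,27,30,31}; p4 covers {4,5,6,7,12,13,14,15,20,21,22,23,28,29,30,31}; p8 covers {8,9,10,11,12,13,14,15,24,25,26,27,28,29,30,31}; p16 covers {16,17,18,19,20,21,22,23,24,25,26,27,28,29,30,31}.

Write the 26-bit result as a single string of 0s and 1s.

s1 (pos 1,3,5,7,9,11,13,15,17,19,21,23,25,27,29,31): 1⊕1⊕1⊕0⊕0⊕1⊕1⊕1⊕0⊕0⊕0⊕1⊕1⊕0⊕0⊕0 = 0
s2 (pos 2,3,6,7,10,11,14,15,18,19,22,23,26,27,30,31): 0⊕1⊕1⊕0⊕1⊕1⊕0⊕1⊕1⊕0⊕0⊕1⊕0⊕0⊕1⊕0 = 0
s4 (pos 4,5,6,7,12,13,14,15,20,21,22,23,28,29,30,31): 0⊕1⊕1⊕0⊕0⊕1⊕0⊕1⊕0⊕0⊕0⊕1⊕1⊕0⊕1⊕0 = 1
s8 (pos 8,9,10,11,12,13,14,15,24,25,26,27,28,29,30,31): 0⊕0⊕1⊕1⊕0⊕1⊕0⊕1⊕1⊕1⊕0⊕0⊕1⊕0⊕1⊕0 = 0
s16 (pos 16,17,18,19,20,21,22,23,24,25,26,27,28,29,30,31): 1⊕0⊕1⊕0⊕0⊕0⊕0⊕1⊕1⊕1⊕0⊕0⊕1⊕0⊕1⊕0 = 1
Syndrome s16…s1 = 10100 → error at position 20.
Flip position 20: 1010110001101011010000111001010 → 1010110001101011010100111001010
Read data bits from positions 3,5,6,7,9,10,11,12,13,14,15,17,18,19,20,21,22,23,24,25,26,27,28,29,30,31: 11100110101010100111001010

11100110101010100111001010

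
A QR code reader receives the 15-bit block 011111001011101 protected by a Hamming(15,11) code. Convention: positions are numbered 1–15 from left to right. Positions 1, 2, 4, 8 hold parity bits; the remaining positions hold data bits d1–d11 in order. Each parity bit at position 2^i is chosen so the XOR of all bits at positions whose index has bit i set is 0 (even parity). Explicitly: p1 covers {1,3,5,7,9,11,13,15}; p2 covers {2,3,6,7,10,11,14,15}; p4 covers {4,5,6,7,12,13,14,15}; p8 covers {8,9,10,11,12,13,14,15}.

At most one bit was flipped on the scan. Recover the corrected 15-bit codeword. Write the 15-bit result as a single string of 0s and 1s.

011111001111101

s1 (pos 1,3,5,7,9,11,13,15): 0⊕1⊕1⊕0⊕1⊕1⊕1⊕1 = 0
s2 (pos 2,3,6,7,10,11,14,15): 1⊕1⊕1⊕0⊕0⊕1⊕0⊕1 = 1
s4 (pos 4,5,6,7,12,13,14,15): 1⊕1⊕1⊕0⊕1⊕1⊕0⊕1 = 0
s8 (pos 8,9,10,11,12,13,14,15): 0⊕1⊕0⊕1⊕1⊕1⊕0⊕1 = 1
Syndrome s8…s1 = 1010 → error at position 10.
Flip position 10: 011111001011101 → 011111001111101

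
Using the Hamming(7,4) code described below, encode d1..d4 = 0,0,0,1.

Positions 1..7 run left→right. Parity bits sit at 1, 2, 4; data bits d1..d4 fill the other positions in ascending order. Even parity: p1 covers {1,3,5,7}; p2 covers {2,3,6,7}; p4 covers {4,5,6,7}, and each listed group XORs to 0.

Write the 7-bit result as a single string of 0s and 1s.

1101001

Place data at non-parity positions: p1 p2 0 p4 0 0 1
p1 (pos 1,3,5,7): XOR of data positions = 0⊕0⊕1 = 1
p2 (pos 2,3,6,7): XOR of data positions = 0⊕0⊕1 = 1
p4 (pos 4,5,6,7): XOR of data positions = 0⊕0⊕1 = 1
Codeword: 1101001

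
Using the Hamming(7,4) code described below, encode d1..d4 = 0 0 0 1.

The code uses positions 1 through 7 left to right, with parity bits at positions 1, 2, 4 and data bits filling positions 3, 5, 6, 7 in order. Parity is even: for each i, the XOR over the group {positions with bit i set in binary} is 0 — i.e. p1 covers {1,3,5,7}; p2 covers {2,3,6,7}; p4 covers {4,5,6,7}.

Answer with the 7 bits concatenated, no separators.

1101001

Place data at non-parity positions: p1 p2 0 p4 0 0 1
p1 (pos 1,3,5,7): XOR of data positions = 0⊕0⊕1 = 1
p2 (pos 2,3,6,7): XOR of data positions = 0⊕0⊕1 = 1
p4 (pos 4,5,6,7): XOR of data positions = 0⊕0⊕1 = 1
Codeword: 1101001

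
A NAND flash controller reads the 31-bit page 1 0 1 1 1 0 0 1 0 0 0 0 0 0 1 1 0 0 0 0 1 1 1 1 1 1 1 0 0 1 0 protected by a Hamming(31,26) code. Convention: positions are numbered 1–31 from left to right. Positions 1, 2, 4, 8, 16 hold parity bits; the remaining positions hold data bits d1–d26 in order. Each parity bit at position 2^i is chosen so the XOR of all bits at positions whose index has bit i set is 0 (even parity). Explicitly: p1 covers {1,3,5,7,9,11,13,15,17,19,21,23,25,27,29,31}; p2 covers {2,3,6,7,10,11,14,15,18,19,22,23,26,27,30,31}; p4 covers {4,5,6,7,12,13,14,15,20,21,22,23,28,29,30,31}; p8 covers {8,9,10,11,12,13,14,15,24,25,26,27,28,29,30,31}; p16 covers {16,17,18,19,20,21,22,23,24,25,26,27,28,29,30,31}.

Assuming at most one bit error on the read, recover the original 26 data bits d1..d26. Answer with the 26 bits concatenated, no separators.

s1 (pos 1,3,5,7,9,11,13,15,17,19,21,23,25,27,29,31): 1⊕1⊕1⊕0⊕0⊕0⊕0⊕1⊕0⊕0⊕1⊕1⊕1⊕1⊕0⊕0 = 0
s2 (pos 2,3,6,7,10,11,14,15,18,19,22,23,26,27,30,31): 0⊕1⊕0⊕0⊕0⊕0⊕0⊕1⊕0⊕0⊕1⊕1⊕1⊕1⊕1⊕0 = 1
s4 (pos 4,5,6,7,12,13,14,15,20,21,22,23,28,29,30,31): 1⊕1⊕0⊕0⊕0⊕0⊕0⊕1⊕0⊕1⊕1⊕1⊕0⊕0⊕1⊕0 = 1
s8 (pos 8,9,10,11,12,13,14,15,24,25,26,27,28,29,30,31): 1⊕0⊕0⊕0⊕0⊕0⊕0⊕1⊕1⊕1⊕1⊕1⊕0⊕0⊕1⊕0 = 1
s16 (pos 16,17,18,19,20,21,22,23,24,25,26,27,28,29,30,31): 1⊕0⊕0⊕0⊕0⊕1⊕1⊕1⊕1⊕1⊕1⊕1⊕0⊕0⊕1⊕0 = 1
Syndrome s16…s1 = 11110 → error at position 30.
Flip position 30: 1011100100000011000011111110010 → 1011100100000011000011111110000
Read data bits from positions 3,5,6,7,9,10,11,12,13,14,15,17,18,19,20,21,22,23,24,25,26,27,28,29,30,31: 11000000001000011111110000

11000000001000011111110000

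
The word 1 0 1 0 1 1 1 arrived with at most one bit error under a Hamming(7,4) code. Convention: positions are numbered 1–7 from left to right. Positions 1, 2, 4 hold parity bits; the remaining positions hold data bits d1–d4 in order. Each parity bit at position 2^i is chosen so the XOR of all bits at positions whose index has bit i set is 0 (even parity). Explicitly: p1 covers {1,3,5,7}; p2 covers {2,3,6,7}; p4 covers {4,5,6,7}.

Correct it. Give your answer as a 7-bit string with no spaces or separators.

1010101

s1 (pos 1,3,5,7): 1⊕1⊕1⊕1 = 0
s2 (pos 2,3,6,7): 0⊕1⊕1⊕1 = 1
s4 (pos 4,5,6,7): 0⊕1⊕1⊕1 = 1
Syndrome s4…s1 = 110 → error at position 6.
Flip position 6: 1010111 → 1010101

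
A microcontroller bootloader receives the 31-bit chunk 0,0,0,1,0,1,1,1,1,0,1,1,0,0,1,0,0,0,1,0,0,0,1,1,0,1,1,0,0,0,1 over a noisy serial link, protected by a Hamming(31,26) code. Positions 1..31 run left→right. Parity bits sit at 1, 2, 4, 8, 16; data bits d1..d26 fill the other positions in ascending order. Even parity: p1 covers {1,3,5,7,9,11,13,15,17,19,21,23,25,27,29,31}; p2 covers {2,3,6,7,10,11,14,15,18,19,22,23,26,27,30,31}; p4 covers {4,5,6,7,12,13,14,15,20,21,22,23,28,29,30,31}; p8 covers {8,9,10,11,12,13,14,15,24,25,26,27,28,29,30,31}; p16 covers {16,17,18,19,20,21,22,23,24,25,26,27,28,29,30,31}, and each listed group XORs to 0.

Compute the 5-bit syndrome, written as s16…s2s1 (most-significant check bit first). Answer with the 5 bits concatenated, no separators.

s1 (pos 1,3,5,7,9,11,13,15,17,19,21,23,25,27,29,31): 0⊕0⊕0⊕1⊕1⊕1⊕0⊕1⊕0⊕1⊕0⊕1⊕0⊕1⊕0⊕1 = 0
s2 (pos 2,3,6,7,10,11,14,15,18,19,22,23,26,27,30,31): 0⊕0⊕1⊕1⊕0⊕1⊕0⊕1⊕0⊕1⊕0⊕1⊕1⊕1⊕0⊕1 = 1
s4 (pos 4,5,6,7,12,13,14,15,20,21,22,23,28,29,30,31): 1⊕0⊕1⊕1⊕1⊕0⊕0⊕1⊕0⊕0⊕0⊕1⊕0⊕0⊕0⊕1 = 1
s8 (pos 8,9,10,11,12,13,14,15,24,25,26,27,28,29,30,31): 1⊕1⊕0⊕1⊕1⊕0⊕0⊕1⊕1⊕0⊕1⊕1⊕0⊕0⊕0⊕1 = 1
s16 (pos 16,17,18,19,20,21,22,23,24,25,26,27,28,29,30,31): 0⊕0⊕0⊕1⊕0⊕0⊕0⊕1⊕1⊕0⊕1⊕1⊕0⊕0⊕0⊕1 = 0
Syndrome s16…s1 = 01110 → error at position 14.

01110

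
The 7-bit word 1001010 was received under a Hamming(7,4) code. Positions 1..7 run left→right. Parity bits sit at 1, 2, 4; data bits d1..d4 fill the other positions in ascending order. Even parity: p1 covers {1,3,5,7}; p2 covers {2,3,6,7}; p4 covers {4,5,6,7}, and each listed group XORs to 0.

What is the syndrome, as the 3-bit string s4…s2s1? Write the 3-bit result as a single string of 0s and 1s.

s1 (pos 1,3,5,7): 1⊕0⊕0⊕0 = 1
s2 (pos 2,3,6,7): 0⊕0⊕1⊕0 = 1
s4 (pos 4,5,6,7): 1⊕0⊕1⊕0 = 0
Syndrome s4…s1 = 011 → error at position 3.

011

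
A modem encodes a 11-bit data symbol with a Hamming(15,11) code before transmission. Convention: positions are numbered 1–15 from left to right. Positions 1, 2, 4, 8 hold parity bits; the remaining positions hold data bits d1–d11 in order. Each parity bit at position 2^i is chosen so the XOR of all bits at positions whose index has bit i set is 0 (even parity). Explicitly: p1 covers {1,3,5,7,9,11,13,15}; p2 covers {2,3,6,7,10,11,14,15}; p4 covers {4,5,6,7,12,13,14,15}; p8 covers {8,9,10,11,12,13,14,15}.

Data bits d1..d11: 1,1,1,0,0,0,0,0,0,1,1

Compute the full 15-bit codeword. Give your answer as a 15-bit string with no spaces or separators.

Place data at non-parity positions: p1 p2 1 p4 1 1 0 p8 0 0 0 0 0 1 1
p1 (pos 1,3,5,7,9,11,13,15): XOR of data positions = 1⊕1⊕0⊕0⊕0⊕0⊕1 = 1
p2 (pos 2,3,6,7,10,11,14,15): XOR of data positions = 1⊕1⊕0⊕0⊕0⊕1⊕1 = 0
p4 (pos 4,5,6,7,12,13,14,15): XOR of data positions = 1⊕1⊕0⊕0⊕0⊕1⊕1 = 0
p8 (pos 8,9,10,11,12,13,14,15): XOR of data positions = 0⊕0⊕0⊕0⊕0⊕1⊕1 = 0
Codeword: 101011000000011

101011000000011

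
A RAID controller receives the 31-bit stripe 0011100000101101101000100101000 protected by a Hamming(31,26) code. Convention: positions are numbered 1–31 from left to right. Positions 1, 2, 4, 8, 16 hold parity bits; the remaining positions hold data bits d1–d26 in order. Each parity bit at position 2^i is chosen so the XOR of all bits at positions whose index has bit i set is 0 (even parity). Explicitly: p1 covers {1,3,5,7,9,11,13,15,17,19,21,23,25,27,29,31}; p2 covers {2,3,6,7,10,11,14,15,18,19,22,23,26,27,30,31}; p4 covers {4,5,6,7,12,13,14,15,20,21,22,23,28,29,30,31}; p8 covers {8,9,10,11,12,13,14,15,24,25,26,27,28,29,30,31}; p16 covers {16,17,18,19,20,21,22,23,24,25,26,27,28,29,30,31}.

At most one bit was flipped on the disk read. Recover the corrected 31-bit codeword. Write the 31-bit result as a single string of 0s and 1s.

s1 (pos 1,3,5,7,9,11,13,15,17,19,21,23,25,27,29,31): 0⊕1⊕1⊕0⊕0⊕1⊕1⊕0⊕1⊕1⊕0⊕1⊕0⊕0⊕0⊕0 = 1
s2 (pos 2,3,6,7,10,11,14,15,18,19,22,23,26,27,30,31): 0⊕1⊕0⊕0⊕0⊕1⊕1⊕0⊕0⊕1⊕0⊕1⊕1⊕0⊕0⊕0 = 0
s4 (pos 4,5,6,7,12,13,14,15,20,21,22,23,28,29,30,31): 1⊕1⊕0⊕0⊕0⊕1⊕1⊕0⊕0⊕0⊕0⊕1⊕1⊕0⊕0⊕0 = 0
s8 (pos 8,9,10,11,12,13,14,15,24,25,26,27,28,29,30,31): 0⊕0⊕0⊕1⊕0⊕1⊕1⊕0⊕0⊕0⊕1⊕0⊕1⊕0⊕0⊕0 = 1
s16 (pos 16,17,18,19,20,21,22,23,24,25,26,27,28,29,30,31): 1⊕1⊕0⊕1⊕0⊕0⊕0⊕1⊕0⊕0⊕1⊕0⊕1⊕0⊕0⊕0 = 0
Syndrome s16…s1 = 01001 → error at position 9.
Flip position 9: 0011100000101101101000100101000 → 0011100010101101101000100101000

0011100010101101101000100101000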